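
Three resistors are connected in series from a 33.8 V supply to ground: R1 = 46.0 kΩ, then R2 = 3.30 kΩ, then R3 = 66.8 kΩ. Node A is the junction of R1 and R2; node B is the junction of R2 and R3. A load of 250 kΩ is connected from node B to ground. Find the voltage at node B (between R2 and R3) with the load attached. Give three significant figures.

At node B, R3 is in parallel with the load: R3‖R_L = 52.71 kΩ.
Below node A the resistance is R2 + (R3‖R_L) = 56.01 kΩ, so V_A = 33.8 × 56.01/102.0 = 18.56 V.
Then V_B = V_A × (R3‖R_L)/(R2 + R3‖R_L) = 18.56 × 52.71/56.01 = 17.5 V.

V ≈ 17.5 V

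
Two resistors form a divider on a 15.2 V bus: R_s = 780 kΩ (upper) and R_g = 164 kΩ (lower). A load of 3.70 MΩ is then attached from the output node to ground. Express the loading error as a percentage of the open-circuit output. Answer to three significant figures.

The divider's output (Thévenin) resistance is R_s‖R_g = 135.5 kΩ.
Fractional drop under load = R_th/(R_th + R_L) = 135.5 / (135.5 + 3700) = 0.03533.
So the output falls by 3.53 %.

3.53 %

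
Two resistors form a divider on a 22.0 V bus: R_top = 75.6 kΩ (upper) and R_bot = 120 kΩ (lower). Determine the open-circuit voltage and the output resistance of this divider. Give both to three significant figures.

V_th is the open-circuit tap voltage: 22.0 × 120/(75.6 + 120) = 13.5 V.
With the supply zeroed, R_top and R_bot appear in parallel from the tap: R_th = R_top‖R_bot = (75.6 × 120)/195.6 = 46.4 kΩ.

V_th = 13.5 V, R_th = 46.4 kΩ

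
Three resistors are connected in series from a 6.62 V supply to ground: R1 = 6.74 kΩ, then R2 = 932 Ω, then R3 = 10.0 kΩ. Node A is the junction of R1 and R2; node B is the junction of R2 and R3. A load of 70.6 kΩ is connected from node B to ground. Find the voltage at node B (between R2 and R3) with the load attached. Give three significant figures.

At node B, R3 is in parallel with the load: R3‖R_L = 8759 Ω.
Below node A the resistance is R2 + (R3‖R_L) = 9691 Ω, so V_A = 6.62 × 9691/16430 = 3.905 V.
Then V_B = V_A × (R3‖R_L)/(R2 + R3‖R_L) = 3.905 × 8759/9691 = 3.53 V.

V ≈ 3.53 V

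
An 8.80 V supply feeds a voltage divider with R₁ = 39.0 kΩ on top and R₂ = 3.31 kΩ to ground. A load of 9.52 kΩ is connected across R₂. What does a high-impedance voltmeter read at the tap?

V_out ≈ 0.521 V

The load sits in parallel with R₂: R₂‖R_L = (3.31 × 9.52) / (3.31 + 9.52) = 2.456 kΩ.
V_out = 8.80 × 2.456 / (39.0 + 2.456) = 8.80 × 2.456/41.46 = 0.521 V.
(Unloaded it would have been 0.688 V.)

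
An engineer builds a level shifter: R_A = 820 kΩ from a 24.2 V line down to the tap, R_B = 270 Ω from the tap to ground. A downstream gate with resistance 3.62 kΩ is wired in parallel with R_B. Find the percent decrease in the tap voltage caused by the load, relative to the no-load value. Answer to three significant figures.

The divider's output (Thévenin) resistance is R_A‖R_B = 269.9 Ω.
Fractional drop under load = R_th/(R_th + R_L) = 269.9 / (269.9 + 3620) = 0.06939.
So the output falls by 6.94 %.

6.94 %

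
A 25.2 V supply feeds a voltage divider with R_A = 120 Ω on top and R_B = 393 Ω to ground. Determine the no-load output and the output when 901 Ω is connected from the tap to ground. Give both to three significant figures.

Open-circuit: V = 25.2 × 393/(120 + 393) = 19.3 V.
With the load, R_B becomes R_B‖R_L = 273.6 Ω, so V = 25.2 × 273.6/393.6 = 17.5 V.

Unloaded: 19.3 V; loaded: 17.5 V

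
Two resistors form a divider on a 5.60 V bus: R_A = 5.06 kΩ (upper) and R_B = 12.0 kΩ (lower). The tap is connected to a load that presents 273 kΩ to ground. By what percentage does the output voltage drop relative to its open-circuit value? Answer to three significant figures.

1.29 %

The divider's output (Thévenin) resistance is R_A‖R_B = 3.559 kΩ.
Fractional drop under load = R_th/(R_th + R_L) = 3.559 / (3.559 + 273) = 0.01287.
So the output falls by 1.29 %.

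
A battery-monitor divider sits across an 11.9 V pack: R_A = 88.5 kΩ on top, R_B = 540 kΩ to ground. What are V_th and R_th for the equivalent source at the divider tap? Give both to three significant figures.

V_th = 10.2 V, R_th = 76.0 kΩ

V_th is the open-circuit tap voltage: 11.9 × 540/(88.5 + 540) = 10.2 V.
With the supply zeroed, R_A and R_B appear in parallel from the tap: R_th = R_A‖R_B = (88.5 × 540)/628.5 = 76.0 kΩ.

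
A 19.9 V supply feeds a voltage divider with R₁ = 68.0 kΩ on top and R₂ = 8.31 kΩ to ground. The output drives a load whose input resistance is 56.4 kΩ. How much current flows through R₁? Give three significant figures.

R₂‖R_L = 7.243 kΩ, so the source sees R₁ + R₂‖R_L = 75.24 kΩ.
I = 19.9 V / 75.24 kΩ = 0.264 mA.

I ≈ 0.264 mA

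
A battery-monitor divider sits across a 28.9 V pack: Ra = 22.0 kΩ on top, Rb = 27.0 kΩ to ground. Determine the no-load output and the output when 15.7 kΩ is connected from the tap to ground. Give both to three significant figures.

Unloaded: 15.9 V; loaded: 8.99 V

Open-circuit: V = 28.9 × 27.0/(22.0 + 27.0) = 15.9 V.
With the load, Rb becomes Rb‖R_L = 9.927 kΩ, so V = 28.9 × 9.927/31.93 = 8.99 V.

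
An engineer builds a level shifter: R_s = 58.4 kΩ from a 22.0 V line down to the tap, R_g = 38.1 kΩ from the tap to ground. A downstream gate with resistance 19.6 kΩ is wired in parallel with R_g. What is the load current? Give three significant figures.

I_L ≈ 0.204 mA

R_g‖R_L = 12.94 kΩ; V_out = 22.0 × 12.94/71.34 = 3.991 V.
I_L = V_out / R_L = 3.991 / 19.6 kΩ = 0.204 mA.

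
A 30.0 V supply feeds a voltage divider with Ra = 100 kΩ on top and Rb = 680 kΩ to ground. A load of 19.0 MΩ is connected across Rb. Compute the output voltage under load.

The load sits in parallel with Rb: Rb‖R_L = (680 × 19000) / (680 + 19000) = 656.5 kΩ.
V_out = 30.0 × 656.5 / (100 + 656.5) = 30.0 × 656.5/756.5 = 26.0 V.

V_out ≈ 26.0 V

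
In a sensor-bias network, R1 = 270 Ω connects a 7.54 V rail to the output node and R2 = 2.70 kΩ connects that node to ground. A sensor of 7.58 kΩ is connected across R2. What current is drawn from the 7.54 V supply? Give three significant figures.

R2‖R_L = 1991 Ω, so the source sees R1 + R2‖R_L = 2261 Ω.
I = 7.54 V / 2261 Ω = 3.34 mA.

I ≈ 3.34 mA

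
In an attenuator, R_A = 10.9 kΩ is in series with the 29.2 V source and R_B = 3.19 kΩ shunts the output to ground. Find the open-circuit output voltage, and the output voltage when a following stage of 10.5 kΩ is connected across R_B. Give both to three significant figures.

Open-circuit: V = 29.2 × 3.19/(10.9 + 3.19) = 6.61 V.
With the load, R_B becomes R_B‖R_L = 2.447 kΩ, so V = 29.2 × 2.447/13.35 = 5.35 V.

Unloaded: 6.61 V; loaded: 5.35 V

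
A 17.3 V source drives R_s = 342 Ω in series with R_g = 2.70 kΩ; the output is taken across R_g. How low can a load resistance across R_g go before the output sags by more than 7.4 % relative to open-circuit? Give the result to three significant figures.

Output resistance R_th = R_s‖R_g = (342 × 2700)/3042 = 303.6 Ω.
The fractional drop is R_th/(R_th + R_L); requiring this ≤ 0.0740 gives R_L ≥ R_th(1/0.0740 − 1) = 303.6 × 12.51 = 3.80 kΩ.

R_L(min) ≈ 3.80 kΩ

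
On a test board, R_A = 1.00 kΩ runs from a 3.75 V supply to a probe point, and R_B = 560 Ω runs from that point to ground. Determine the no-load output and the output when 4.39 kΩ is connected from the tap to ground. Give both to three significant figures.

Unloaded: 1.35 V; loaded: 1.24 V

Open-circuit: V = 3.75 × 560/(1000 + 560) = 1.35 V.
With the load, R_B becomes R_B‖R_L = 496.6 Ω, so V = 3.75 × 496.6/1497 = 1.24 V.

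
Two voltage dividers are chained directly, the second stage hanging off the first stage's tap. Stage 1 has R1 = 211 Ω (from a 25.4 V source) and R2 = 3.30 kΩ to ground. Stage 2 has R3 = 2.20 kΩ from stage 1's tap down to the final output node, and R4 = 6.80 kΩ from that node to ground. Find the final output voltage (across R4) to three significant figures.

Stage 2 presents R3+R4 = 9000 Ω as a load on stage 1's tap.
Stage 1's lower leg becomes R2‖(R3+R4) = 2415 Ω, so V_mid = 25.4 × 2415/2626 = 23.36 V.
Stage 2 is itself unloaded: V_out = V_mid × R4/(R3+R4) = 23.36 × 6800/9000 = 17.6 V.

V_out ≈ 17.6 V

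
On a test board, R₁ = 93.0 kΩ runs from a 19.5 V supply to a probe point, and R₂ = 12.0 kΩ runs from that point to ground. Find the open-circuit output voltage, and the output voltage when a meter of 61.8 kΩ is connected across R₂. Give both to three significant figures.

Open-circuit: V = 19.5 × 12.0/(93.0 + 12.0) = 2.23 V.
With the load, R₂ becomes R₂‖R_L = 10.05 kΩ, so V = 19.5 × 10.05/103.0 = 1.90 V.

Unloaded: 2.23 V; loaded: 1.90 V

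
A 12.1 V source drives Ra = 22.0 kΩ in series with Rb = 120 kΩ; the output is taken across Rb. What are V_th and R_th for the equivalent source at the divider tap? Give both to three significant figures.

V_th is the open-circuit tap voltage: 12.1 × 120/(22.0 + 120) = 10.2 V.
With the supply zeroed, Ra and Rb appear in parallel from the tap: R_th = Ra‖Rb = (22.0 × 120)/142.0 = 18.6 kΩ.

V_th = 10.2 V, R_th = 18.6 kΩ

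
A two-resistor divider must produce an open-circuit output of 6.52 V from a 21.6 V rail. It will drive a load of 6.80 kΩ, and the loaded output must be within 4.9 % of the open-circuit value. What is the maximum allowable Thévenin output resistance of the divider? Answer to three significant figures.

R_th ≤ 350 Ω

Loading drop = R_th/(R_th + R_L) ≤ 0.0490, so R_th ≤ R_L · ε/(1−ε) = 6.80 kΩ × 0.0490/0.9510 = 350 Ω.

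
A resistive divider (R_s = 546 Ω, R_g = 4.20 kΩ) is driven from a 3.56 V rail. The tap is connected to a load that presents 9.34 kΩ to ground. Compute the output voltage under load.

V_out ≈ 3.00 V

The load sits in parallel with R_g: R_g‖R_L = (4200 × 9340) / (4200 + 9340) = 2897 Ω.
V_out = 3.56 × 2897 / (546 + 2897) = 3.56 × 2897/3443 = 3.00 V.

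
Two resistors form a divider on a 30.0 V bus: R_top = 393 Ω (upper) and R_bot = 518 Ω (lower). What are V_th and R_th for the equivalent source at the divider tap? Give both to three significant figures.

V_th = 17.1 V, R_th = 223 Ω

V_th is the open-circuit tap voltage: 30.0 × 518/(393 + 518) = 17.1 V.
With the supply zeroed, R_top and R_bot appear in parallel from the tap: R_th = R_top‖R_bot = (393 × 518)/911.0 = 223 Ω.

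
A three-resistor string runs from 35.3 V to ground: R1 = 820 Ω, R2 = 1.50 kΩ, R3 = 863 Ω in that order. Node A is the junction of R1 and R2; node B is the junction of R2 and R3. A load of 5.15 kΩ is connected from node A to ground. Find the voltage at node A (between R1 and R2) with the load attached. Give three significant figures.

Below node A the series string R2+R3 = 2363 Ω sits in parallel with the 5150 Ω load: 1620 Ω.
V_A = 35.3 × 1620/(820 + 1620) = 23.4 V.

V ≈ 23.4 V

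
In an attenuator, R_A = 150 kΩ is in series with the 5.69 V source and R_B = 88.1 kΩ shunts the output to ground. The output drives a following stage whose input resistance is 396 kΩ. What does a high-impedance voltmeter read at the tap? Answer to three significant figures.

V_out ≈ 1.85 V

The load sits in parallel with R_B: R_B‖R_L = (88.1 × 396) / (88.1 + 396) = 72.07 kΩ.
V_out = 5.69 × 72.07 / (150 + 72.07) = 5.69 × 72.07/222.1 = 1.85 V.
(Unloaded it would have been 2.11 V.)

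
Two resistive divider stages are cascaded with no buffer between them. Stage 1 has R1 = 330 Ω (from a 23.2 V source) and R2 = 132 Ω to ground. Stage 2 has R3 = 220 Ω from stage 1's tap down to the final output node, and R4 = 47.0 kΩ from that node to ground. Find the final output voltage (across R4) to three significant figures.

V_out ≈ 6.58 V

Stage 2 presents R3+R4 = 47220 Ω as a load on stage 1's tap.
Stage 1's lower leg becomes R2‖(R3+R4) = 131.6 Ω, so V_mid = 23.2 × 131.6/461.6 = 6.615 V.
Stage 2 is itself unloaded: V_out = V_mid × R4/(R3+R4) = 6.615 × 47000/47220 = 6.58 V.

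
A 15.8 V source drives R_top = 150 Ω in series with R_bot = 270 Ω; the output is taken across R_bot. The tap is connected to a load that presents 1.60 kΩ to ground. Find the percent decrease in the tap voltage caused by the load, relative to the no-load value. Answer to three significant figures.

5.68 %

The divider's output (Thévenin) resistance is R_top‖R_bot = 96.43 Ω.
Fractional drop under load = R_th/(R_th + R_L) = 96.43 / (96.43 + 1600) = 0.05684.
So the output falls by 5.68 %.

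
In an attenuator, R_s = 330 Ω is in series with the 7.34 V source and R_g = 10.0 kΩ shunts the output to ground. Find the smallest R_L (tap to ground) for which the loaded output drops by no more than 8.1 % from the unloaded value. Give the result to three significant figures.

R_L(min) ≈ 3.62 kΩ

Output resistance R_th = R_s‖R_g = (330 × 10000)/10330 = 319.5 Ω.
The fractional drop is R_th/(R_th + R_L); requiring this ≤ 0.0810 gives R_L ≥ R_th(1/0.0810 − 1) = 319.5 × 11.35 = 3.62 kΩ.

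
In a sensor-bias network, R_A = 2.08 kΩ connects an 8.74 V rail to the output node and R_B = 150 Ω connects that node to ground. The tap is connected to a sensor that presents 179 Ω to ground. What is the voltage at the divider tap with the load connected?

The load sits in parallel with R_B: R_B‖R_L = (150 × 179) / (150 + 179) = 81.61 Ω.
V_out = 8.74 × 81.61 / (2080 + 81.61) = 8.74 × 81.61/2162 = 0.330 V.

V_out ≈ 0.330 V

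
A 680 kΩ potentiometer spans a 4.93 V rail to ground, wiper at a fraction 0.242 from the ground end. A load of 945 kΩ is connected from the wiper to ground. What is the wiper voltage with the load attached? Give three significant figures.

V ≈ 1.05 V

The wiper splits the pot into (1−α)R = 515.4 kΩ above and αR = 164.6 kΩ below.
Lower section ‖ load = 140.2 kΩ.
V_wiper = 4.93 × 140.2/(515.4 + 140.2) = 1.05 V.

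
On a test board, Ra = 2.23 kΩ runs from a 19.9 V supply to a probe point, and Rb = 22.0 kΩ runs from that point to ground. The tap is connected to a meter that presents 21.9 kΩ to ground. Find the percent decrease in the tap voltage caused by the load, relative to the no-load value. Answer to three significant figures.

The divider's output (Thévenin) resistance is Ra‖Rb = 2.025 kΩ.
Fractional drop under load = R_th/(R_th + R_L) = 2.025 / (2.025 + 21.9) = 0.08463.
So the output falls by 8.46 %.

8.46 %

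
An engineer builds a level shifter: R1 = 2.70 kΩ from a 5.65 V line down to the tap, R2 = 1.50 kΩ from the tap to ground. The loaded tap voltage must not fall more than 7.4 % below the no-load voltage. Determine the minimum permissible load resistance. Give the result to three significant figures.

Output resistance R_th = R1‖R2 = (2700 × 1500)/4200 = 964.3 Ω.
The fractional drop is R_th/(R_th + R_L); requiring this ≤ 0.0740 gives R_L ≥ R_th(1/0.0740 − 1) = 964.3 × 12.51 = 12.1 kΩ.

R_L(min) ≈ 12.1 kΩ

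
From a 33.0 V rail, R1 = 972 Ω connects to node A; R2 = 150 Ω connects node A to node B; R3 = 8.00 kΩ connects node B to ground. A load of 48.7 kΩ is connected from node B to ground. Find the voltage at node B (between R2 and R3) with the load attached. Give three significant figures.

V ≈ 28.4 V

At node B, R3 is in parallel with the load: R3‖R_L = 6871 Ω.
Below node A the resistance is R2 + (R3‖R_L) = 7021 Ω, so V_A = 33.0 × 7021/7993 = 28.99 V.
Then V_B = V_A × (R3‖R_L)/(R2 + R3‖R_L) = 28.99 × 6871/7021 = 28.4 V.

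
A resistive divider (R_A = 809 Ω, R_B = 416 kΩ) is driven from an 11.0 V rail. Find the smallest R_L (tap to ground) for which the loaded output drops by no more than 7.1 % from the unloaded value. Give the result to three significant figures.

R_L(min) ≈ 10.6 kΩ

Output resistance R_th = R_A‖R_B = (809 × 416000)/416800 = 807.4 Ω.
The fractional drop is R_th/(R_th + R_L); requiring this ≤ 0.0710 gives R_L ≥ R_th(1/0.0710 − 1) = 807.4 × 13.08 = 10.6 kΩ.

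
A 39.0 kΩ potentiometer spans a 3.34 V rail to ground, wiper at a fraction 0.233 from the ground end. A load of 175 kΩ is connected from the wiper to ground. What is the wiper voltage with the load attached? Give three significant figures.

V ≈ 0.748 V

The wiper splits the pot into (1−α)R = 29.91 kΩ above and αR = 9.087 kΩ below.
Lower section ‖ load = 8.638 kΩ.
V_wiper = 3.34 × 8.638/(29.91 + 8.638) = 0.748 V.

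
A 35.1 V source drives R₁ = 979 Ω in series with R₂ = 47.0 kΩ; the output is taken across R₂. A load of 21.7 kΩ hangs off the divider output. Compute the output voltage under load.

V_out ≈ 32.9 V

The load sits in parallel with R₂: R₂‖R_L = (47000 × 21700) / (47000 + 21700) = 14850 Ω.
V_out = 35.1 × 14850 / (979 + 14850) = 35.1 × 14850/15820 = 32.9 V.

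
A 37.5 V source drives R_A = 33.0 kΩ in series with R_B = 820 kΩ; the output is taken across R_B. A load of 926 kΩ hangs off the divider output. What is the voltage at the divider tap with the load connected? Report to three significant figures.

V_out ≈ 34.9 V

The load sits in parallel with R_B: R_B‖R_L = (820 × 926) / (820 + 926) = 434.9 kΩ.
V_out = 37.5 × 434.9 / (33.0 + 434.9) = 37.5 × 434.9/467.9 = 34.9 V.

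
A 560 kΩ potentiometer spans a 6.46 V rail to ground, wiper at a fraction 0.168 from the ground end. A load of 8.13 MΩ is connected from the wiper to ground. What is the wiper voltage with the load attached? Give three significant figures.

The wiper splits the pot into (1−α)R = 465.9 kΩ above and αR = 94.08 kΩ below.
Lower section ‖ load = 93.00 kΩ.
V_wiper = 6.46 × 93.00/(465.9 + 93.00) = 1.07 V.

V ≈ 1.07 V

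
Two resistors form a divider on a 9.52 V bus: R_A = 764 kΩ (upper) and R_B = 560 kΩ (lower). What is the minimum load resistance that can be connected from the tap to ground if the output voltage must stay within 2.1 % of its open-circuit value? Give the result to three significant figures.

R_L(min) ≈ 15.1 MΩ

Output resistance R_th = R_A‖R_B = (764 × 560)/1324 = 323.1 kΩ.
The fractional drop is R_th/(R_th + R_L); requiring this ≤ 0.0210 gives R_L ≥ R_th(1/0.0210 − 1) = 323.1 × 46.62 = 15.1 MΩ.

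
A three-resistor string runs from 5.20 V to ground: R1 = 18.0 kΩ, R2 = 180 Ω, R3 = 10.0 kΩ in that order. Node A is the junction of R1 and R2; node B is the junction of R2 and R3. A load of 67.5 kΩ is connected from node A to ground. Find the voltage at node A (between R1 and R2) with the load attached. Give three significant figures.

Below node A the series string R2+R3 = 10180 Ω sits in parallel with the 67500 Ω load: 8846 Ω.
V_A = 5.20 × 8846/(18000 + 8846) = 1.71 V.

V ≈ 1.71 V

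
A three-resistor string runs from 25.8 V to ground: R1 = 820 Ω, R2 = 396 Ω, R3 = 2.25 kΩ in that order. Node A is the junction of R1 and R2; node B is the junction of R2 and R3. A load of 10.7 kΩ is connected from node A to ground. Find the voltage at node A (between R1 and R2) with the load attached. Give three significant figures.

Below node A the series string R2+R3 = 2646 Ω sits in parallel with the 10700 Ω load: 2121 Ω.
V_A = 25.8 × 2121/(820 + 2121) = 18.6 V.

V ≈ 18.6 V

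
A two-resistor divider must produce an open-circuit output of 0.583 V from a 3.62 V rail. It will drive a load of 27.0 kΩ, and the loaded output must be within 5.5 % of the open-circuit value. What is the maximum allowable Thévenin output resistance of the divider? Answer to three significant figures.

R_th ≤ 1.57 kΩ

Loading drop = R_th/(R_th + R_L) ≤ 0.0550, so R_th ≤ R_L · ε/(1−ε) = 27.0 kΩ × 0.0550/0.9450 = 1.57 kΩ.
(Any R1, R2 with R2/(R1+R2) = 0.161 and R1‖R2 ≤ 1.57 kΩ will meet the spec.)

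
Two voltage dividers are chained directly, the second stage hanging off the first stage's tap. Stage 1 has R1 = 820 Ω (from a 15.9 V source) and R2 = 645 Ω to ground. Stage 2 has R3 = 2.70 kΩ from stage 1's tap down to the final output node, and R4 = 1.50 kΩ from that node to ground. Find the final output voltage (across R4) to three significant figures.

V_out ≈ 2.30 V

Stage 2 presents R3+R4 = 4200 Ω as a load on stage 1's tap.
Stage 1's lower leg becomes R2‖(R3+R4) = 559.1 Ω, so V_mid = 15.9 × 559.1/1379 = 6.446 V.
Stage 2 is itself unloaded: V_out = V_mid × R4/(R3+R4) = 6.446 × 1500/4200 = 2.30 V.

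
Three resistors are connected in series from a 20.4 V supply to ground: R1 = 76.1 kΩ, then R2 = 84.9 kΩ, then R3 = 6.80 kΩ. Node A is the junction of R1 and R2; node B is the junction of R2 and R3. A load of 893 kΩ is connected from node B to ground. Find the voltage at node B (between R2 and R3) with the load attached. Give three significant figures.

V ≈ 0.821 V

At node B, R3 is in parallel with the load: R3‖R_L = 6.749 kΩ.
Below node A the resistance is R2 + (R3‖R_L) = 91.65 kΩ, so V_A = 20.4 × 91.65/167.7 = 11.15 V.
Then V_B = V_A × (R3‖R_L)/(R2 + R3‖R_L) = 11.15 × 6.749/91.65 = 0.821 V.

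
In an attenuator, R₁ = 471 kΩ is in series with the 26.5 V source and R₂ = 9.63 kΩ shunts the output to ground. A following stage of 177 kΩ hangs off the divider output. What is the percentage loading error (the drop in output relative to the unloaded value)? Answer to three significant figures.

5.06 %

The divider's output (Thévenin) resistance is R₁‖R₂ = 9.437 kΩ.
Fractional drop under load = R_th/(R_th + R_L) = 9.437 / (9.437 + 177) = 0.05062.
So the output falls by 5.06 %.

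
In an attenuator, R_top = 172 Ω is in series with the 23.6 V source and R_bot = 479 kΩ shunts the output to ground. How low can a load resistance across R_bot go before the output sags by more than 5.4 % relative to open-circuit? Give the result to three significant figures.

Output resistance R_th = R_top‖R_bot = (172 × 479000)/479200 = 171.9 Ω.
The fractional drop is R_th/(R_th + R_L); requiring this ≤ 0.0540 gives R_L ≥ R_th(1/0.0540 − 1) = 171.9 × 17.52 = 3.01 kΩ.

R_L(min) ≈ 3.01 kΩ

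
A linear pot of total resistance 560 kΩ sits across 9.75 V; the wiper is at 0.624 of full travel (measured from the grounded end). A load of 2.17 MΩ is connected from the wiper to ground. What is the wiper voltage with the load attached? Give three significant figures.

The wiper splits the pot into (1−α)R = 210.6 kΩ above and αR = 349.4 kΩ below.
Lower section ‖ load = 301.0 kΩ.
V_wiper = 9.75 × 301.0/(210.6 + 301.0) = 5.74 V.

V ≈ 5.74 V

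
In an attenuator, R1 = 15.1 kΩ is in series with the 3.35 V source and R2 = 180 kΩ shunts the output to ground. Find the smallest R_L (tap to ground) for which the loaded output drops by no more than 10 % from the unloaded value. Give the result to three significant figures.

Output resistance R_th = R1‖R2 = (15.1 × 180)/195.1 = 13.93 kΩ.
The fractional drop is R_th/(R_th + R_L); requiring this ≤ 0.100 gives R_L ≥ R_th(1/0.100 − 1) = 13.93 × 9.000 = 125 kΩ.

R_L(min) ≈ 125 kΩ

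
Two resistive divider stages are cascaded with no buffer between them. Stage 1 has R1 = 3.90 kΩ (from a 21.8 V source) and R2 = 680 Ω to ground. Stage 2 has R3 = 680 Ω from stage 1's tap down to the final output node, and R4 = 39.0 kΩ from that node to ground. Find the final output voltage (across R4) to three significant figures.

V_out ≈ 3.14 V

Stage 2 presents R3+R4 = 39680 Ω as a load on stage 1's tap.
Stage 1's lower leg becomes R2‖(R3+R4) = 668.5 Ω, so V_mid = 21.8 × 668.5/4569 = 3.190 V.
Stage 2 is itself unloaded: V_out = V_mid × R4/(R3+R4) = 3.190 × 39000/39680 = 3.14 V.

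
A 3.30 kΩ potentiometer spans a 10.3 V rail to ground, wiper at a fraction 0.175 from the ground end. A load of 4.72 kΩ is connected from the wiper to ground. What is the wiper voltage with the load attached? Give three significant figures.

V ≈ 1.64 V

The wiper splits the pot into (1−α)R = 2722 Ω above and αR = 577.5 Ω below.
Lower section ‖ load = 514.5 Ω.
V_wiper = 10.3 × 514.5/(2722 + 514.5) = 1.64 V.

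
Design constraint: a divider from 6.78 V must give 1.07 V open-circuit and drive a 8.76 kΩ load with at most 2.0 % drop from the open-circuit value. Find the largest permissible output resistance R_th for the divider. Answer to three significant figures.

Loading drop = R_th/(R_th + R_L) ≤ 0.0200, so R_th ≤ R_L · ε/(1−ε) = 8.76 kΩ × 0.0200/0.9800 = 179 Ω.

R_th ≤ 179 Ω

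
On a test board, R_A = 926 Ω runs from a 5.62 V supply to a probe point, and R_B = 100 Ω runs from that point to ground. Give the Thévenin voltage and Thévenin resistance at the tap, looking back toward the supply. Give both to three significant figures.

V_th = 0.548 V, R_th = 90.3 Ω

V_th is the open-circuit tap voltage: 5.62 × 100/(926 + 100) = 0.548 V.
With the supply zeroed, R_A and R_B appear in parallel from the tap: R_th = R_A‖R_B = (926 × 100)/1026 = 90.3 Ω.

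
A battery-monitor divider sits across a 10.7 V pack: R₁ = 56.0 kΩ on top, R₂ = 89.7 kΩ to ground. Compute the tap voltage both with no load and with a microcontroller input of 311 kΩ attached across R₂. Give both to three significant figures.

Open-circuit: V = 10.7 × 89.7/(56.0 + 89.7) = 6.59 V.
With the load, R₂ becomes R₂‖R_L = 69.62 kΩ, so V = 10.7 × 69.62/125.6 = 5.93 V.

Unloaded: 6.59 V; loaded: 5.93 V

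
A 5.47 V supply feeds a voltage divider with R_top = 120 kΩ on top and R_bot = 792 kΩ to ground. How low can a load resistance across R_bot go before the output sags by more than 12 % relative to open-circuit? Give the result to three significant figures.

R_L(min) ≈ 764 kΩ

Output resistance R_th = R_top‖R_bot = (120 × 792)/912.0 = 104.2 kΩ.
The fractional drop is R_th/(R_th + R_L); requiring this ≤ 0.120 gives R_L ≥ R_th(1/0.120 − 1) = 104.2 × 7.333 = 764 kΩ.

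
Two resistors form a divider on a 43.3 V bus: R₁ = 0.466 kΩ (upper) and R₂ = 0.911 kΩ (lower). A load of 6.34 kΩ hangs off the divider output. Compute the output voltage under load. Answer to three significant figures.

V_out ≈ 27.3 V

The load sits in parallel with R₂: R₂‖R_L = (911 × 6340) / (911 + 6340) = 796.5 Ω.
V_out = 43.3 × 796.5 / (466 + 796.5) = 43.3 × 796.5/1263 = 27.3 V.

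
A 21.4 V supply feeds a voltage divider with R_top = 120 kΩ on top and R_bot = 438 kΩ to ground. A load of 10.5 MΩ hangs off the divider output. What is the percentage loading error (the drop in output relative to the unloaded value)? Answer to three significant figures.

The divider's output (Thévenin) resistance is R_top‖R_bot = 94.19 kΩ.
Fractional drop under load = R_th/(R_th + R_L) = 94.19 / (94.19 + 10500) = 0.008891.
So the output falls by 0.889 %.

0.889 %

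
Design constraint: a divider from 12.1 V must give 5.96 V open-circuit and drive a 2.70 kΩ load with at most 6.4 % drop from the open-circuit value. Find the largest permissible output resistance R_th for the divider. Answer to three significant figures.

R_th ≤ 185 Ω

Loading drop = R_th/(R_th + R_L) ≤ 0.0640, so R_th ≤ R_L · ε/(1−ε) = 2.70 kΩ × 0.0640/0.9360 = 185 Ω.
(Any R1, R2 with R2/(R1+R2) = 0.493 and R1‖R2 ≤ 185 Ω will meet the spec.)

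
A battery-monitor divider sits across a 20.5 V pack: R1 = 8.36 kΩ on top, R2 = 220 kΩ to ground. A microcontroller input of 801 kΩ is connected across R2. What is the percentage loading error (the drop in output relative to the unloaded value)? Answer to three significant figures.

The divider's output (Thévenin) resistance is R1‖R2 = 8.054 kΩ.
Fractional drop under load = R_th/(R_th + R_L) = 8.054 / (8.054 + 801) = 0.009955.
So the output falls by 0.995 %.

0.995 %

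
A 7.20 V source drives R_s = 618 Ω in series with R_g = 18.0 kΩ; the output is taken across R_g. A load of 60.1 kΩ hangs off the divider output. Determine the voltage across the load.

V_out ≈ 6.89 V

The load sits in parallel with R_g: R_g‖R_L = (18000 × 60100) / (18000 + 60100) = 13850 Ω.
V_out = 7.20 × 13850 / (618 + 13850) = 7.20 × 13850/14470 = 6.89 V.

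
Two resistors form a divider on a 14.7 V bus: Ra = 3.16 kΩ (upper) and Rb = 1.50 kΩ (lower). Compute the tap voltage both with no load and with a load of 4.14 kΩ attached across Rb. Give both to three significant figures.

Open-circuit: V = 14.7 × 1.50/(3.16 + 1.50) = 4.73 V.
With the load, Rb becomes Rb‖R_L = 1.101 kΩ, so V = 14.7 × 1.101/4.261 = 3.80 V.

Unloaded: 4.73 V; loaded: 3.80 V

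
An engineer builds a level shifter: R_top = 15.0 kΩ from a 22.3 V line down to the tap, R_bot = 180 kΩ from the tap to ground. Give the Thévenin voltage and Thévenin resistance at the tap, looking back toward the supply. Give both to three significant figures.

V_th is the open-circuit tap voltage: 22.3 × 180/(15.0 + 180) = 20.6 V.
With the supply zeroed, R_top and R_bot appear in parallel from the tap: R_th = R_top‖R_bot = (15.0 × 180)/195.0 = 13.8 kΩ.

V_th = 20.6 V, R_th = 13.8 kΩ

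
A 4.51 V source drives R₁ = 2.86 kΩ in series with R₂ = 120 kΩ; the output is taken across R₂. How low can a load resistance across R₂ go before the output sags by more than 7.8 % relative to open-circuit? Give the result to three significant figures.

R_L(min) ≈ 33.0 kΩ

Output resistance R_th = R₁‖R₂ = (2.86 × 120)/122.9 = 2.793 kΩ.
The fractional drop is R_th/(R_th + R_L); requiring this ≤ 0.0780 gives R_L ≥ R_th(1/0.0780 − 1) = 2.793 × 11.82 = 33.0 kΩ.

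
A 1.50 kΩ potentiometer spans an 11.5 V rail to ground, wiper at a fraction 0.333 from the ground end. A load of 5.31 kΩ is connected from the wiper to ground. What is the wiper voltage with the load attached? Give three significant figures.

V ≈ 3.60 V

The wiper splits the pot into (1−α)R = 1000 Ω above and αR = 499.5 Ω below.
Lower section ‖ load = 456.6 Ω.
V_wiper = 11.5 × 456.6/(1000 + 456.6) = 3.60 V.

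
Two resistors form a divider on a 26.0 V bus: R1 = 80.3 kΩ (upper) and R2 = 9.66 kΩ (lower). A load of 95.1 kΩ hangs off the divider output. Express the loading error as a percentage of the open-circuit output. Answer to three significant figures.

Unloaded V = 26.0 × 9.66/89.96 = 2.7919 V.
Loaded: R2‖R_L = 8.769 kΩ, giving V = 26.0 × 8.769/89.07 = 2.5598 V.
Drop = (2.7919 − 2.5598) / 2.7919 = 8.31 %.

8.31 %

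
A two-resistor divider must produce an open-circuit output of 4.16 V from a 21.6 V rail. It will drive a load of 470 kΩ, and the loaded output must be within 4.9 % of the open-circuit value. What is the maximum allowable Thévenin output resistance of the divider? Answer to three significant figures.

Loading drop = R_th/(R_th + R_L) ≤ 0.0490, so R_th ≤ R_L · ε/(1−ε) = 470 kΩ × 0.0490/0.9510 = 24.2 kΩ.

R_th ≤ 24.2 kΩ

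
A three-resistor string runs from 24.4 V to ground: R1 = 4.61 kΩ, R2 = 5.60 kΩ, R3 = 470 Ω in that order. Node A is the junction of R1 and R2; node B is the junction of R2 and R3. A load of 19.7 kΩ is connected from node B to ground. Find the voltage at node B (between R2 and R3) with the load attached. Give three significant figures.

V ≈ 1.05 V

At node B, R3 is in parallel with the load: R3‖R_L = 459.0 Ω.
Below node A the resistance is R2 + (R3‖R_L) = 6059 Ω, so V_A = 24.4 × 6059/10670 = 13.86 V.
Then V_B = V_A × (R3‖R_L)/(R2 + R3‖R_L) = 13.86 × 459.0/6059 = 1.05 V.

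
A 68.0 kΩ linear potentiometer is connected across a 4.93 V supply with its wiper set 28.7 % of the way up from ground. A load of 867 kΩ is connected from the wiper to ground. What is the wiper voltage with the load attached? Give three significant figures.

V ≈ 1.39 V

The wiper splits the pot into (1−α)R = 48.48 kΩ above and αR = 19.52 kΩ below.
Lower section ‖ load = 19.09 kΩ.
V_wiper = 4.93 × 19.09/(48.48 + 19.09) = 1.39 V.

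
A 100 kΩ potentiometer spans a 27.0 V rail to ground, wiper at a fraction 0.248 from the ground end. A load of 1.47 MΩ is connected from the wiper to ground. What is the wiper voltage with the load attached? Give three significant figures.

V ≈ 6.61 V

The wiper splits the pot into (1−α)R = 75.20 kΩ above and αR = 24.80 kΩ below.
Lower section ‖ load = 24.39 kΩ.
V_wiper = 27.0 × 24.39/(75.20 + 24.39) = 6.61 V.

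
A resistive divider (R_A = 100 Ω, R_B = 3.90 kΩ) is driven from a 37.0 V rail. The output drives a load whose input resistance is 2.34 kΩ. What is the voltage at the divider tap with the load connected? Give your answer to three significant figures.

The load sits in parallel with R_B: R_B‖R_L = (3900 × 2340) / (3900 + 2340) = 1462 Ω.
V_out = 37.0 × 1462 / (100 + 1462) = 37.0 × 1462/1562 = 34.6 V.

V_out ≈ 34.6 V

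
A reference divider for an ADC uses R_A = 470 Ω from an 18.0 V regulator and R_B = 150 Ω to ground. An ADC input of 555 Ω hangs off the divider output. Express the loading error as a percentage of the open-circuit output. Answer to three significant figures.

17.0 %

Unloaded V = 18.0 × 150/620.0 = 4.355 V.
Loaded: R_B‖R_L = 118.1 Ω, giving V = 18.0 × 118.1/588.1 = 3.614 V.
Drop = (4.355 − 3.614) / 4.355 = 17.0 %.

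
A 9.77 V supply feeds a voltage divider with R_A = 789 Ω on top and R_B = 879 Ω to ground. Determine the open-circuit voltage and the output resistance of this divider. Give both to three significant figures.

V_th is the open-circuit tap voltage: 9.77 × 879/(789 + 879) = 5.15 V.
With the supply zeroed, R_A and R_B appear in parallel from the tap: R_th = R_A‖R_B = (789 × 879)/1668 = 416 Ω.

V_th = 5.15 V, R_th = 416 Ω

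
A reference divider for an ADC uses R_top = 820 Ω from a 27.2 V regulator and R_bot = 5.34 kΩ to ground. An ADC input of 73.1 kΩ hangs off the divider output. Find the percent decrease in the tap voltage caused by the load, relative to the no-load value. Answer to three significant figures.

0.963 %

The divider's output (Thévenin) resistance is R_top‖R_bot = 710.8 Ω.
Fractional drop under load = R_th/(R_th + R_L) = 710.8 / (710.8 + 73100) = 0.009631.
So the output falls by 0.963 %.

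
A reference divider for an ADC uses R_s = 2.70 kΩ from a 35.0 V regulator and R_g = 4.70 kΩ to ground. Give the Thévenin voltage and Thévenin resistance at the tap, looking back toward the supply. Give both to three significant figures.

V_th = 22.2 V, R_th = 1.71 kΩ

V_th is the open-circuit tap voltage: 35.0 × 4.70/(2.70 + 4.70) = 22.2 V.
With the supply zeroed, R_s and R_g appear in parallel from the tap: R_th = R_s‖R_g = (2.70 × 4.70)/7.400 = 1.71 kΩ.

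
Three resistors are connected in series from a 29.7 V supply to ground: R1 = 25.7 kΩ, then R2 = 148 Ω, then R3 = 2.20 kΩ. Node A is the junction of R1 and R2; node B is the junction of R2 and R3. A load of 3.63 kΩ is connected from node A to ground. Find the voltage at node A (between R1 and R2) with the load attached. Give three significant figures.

V ≈ 1.56 V

Below node A the series string R2+R3 = 2348 Ω sits in parallel with the 3630 Ω load: 1426 Ω.
V_A = 29.7 × 1426/(25700 + 1426) = 1.56 V.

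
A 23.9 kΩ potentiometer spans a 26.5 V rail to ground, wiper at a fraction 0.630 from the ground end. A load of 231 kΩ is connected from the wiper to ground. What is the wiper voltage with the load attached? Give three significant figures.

The wiper splits the pot into (1−α)R = 8.843 kΩ above and αR = 15.06 kΩ below.
Lower section ‖ load = 14.14 kΩ.
V_wiper = 26.5 × 14.14/(8.843 + 14.14) = 16.3 V.

V ≈ 16.3 V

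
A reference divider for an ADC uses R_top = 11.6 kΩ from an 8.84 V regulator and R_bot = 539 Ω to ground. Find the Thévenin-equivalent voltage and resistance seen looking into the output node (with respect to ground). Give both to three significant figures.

V_th = 0.393 V, R_th = 515 Ω

V_th is the open-circuit tap voltage: 8.84 × 539/(11600 + 539) = 0.393 V.
With the supply zeroed, R_top and R_bot appear in parallel from the tap: R_th = R_top‖R_bot = (11600 × 539)/12140 = 515 Ω.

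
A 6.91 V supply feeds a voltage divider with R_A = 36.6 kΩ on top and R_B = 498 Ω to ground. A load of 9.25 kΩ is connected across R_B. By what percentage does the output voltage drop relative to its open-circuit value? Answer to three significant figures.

The divider's output (Thévenin) resistance is R_A‖R_B = 491.3 Ω.
Fractional drop under load = R_th/(R_th + R_L) = 491.3 / (491.3 + 9250) = 0.05044.
So the output falls by 5.04 %.

5.04 %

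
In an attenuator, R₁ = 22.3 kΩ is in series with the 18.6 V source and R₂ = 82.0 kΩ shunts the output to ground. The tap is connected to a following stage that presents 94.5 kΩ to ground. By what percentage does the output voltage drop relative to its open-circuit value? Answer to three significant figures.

Unloaded V = 18.6 × 82.0/104.3 = 14.62 V.
Loaded: R₂‖R_L = 43.90 kΩ, giving V = 18.6 × 43.90/66.20 = 12.33 V.
Drop = (14.62 − 12.33) / 14.62 = 15.6 %.

15.6 %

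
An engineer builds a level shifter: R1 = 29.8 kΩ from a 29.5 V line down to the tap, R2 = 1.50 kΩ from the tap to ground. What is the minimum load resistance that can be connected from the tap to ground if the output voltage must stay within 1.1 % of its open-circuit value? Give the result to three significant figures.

Output resistance R_th = R1‖R2 = (29.8 × 1.50)/31.30 = 1.428 kΩ.
The fractional drop is R_th/(R_th + R_L); requiring this ≤ 0.0110 gives R_L ≥ R_th(1/0.0110 − 1) = 1.428 × 89.91 = 128 kΩ.

R_L(min) ≈ 128 kΩ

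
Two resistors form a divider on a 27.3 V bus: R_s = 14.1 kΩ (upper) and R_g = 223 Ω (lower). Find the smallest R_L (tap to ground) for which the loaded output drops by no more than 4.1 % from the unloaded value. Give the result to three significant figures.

Output resistance R_th = R_s‖R_g = (14100 × 223)/14320 = 219.5 Ω.
The fractional drop is R_th/(R_th + R_L); requiring this ≤ 0.0410 gives R_L ≥ R_th(1/0.0410 − 1) = 219.5 × 23.39 = 5.13 kΩ.

R_L(min) ≈ 5.13 kΩ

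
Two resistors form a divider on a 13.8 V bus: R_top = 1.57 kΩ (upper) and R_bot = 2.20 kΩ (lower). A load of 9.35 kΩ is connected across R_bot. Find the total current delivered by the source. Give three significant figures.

I ≈ 4.12 mA

R_bot‖R_L = 1.781 kΩ, so the source sees R_top + R_bot‖R_L = 3.351 kΩ.
I = 13.8 V / 3.351 kΩ = 4.12 mA.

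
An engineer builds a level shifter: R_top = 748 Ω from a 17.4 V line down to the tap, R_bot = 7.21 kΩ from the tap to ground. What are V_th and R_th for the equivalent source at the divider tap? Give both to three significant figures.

V_th = 15.8 V, R_th = 678 Ω

V_th is the open-circuit tap voltage: 17.4 × 7210/(748 + 7210) = 15.8 V.
With the supply zeroed, R_top and R_bot appear in parallel from the tap: R_th = R_top‖R_bot = (748 × 7210)/7958 = 678 Ω.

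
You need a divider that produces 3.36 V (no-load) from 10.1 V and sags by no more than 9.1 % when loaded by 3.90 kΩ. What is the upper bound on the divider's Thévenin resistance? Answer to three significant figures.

R_th ≤ 390 Ω

Loading drop = R_th/(R_th + R_L) ≤ 0.0910, so R_th ≤ R_L · ε/(1−ε) = 3.90 kΩ × 0.0910/0.9090 = 390 Ω.
(Any R1, R2 with R2/(R1+R2) = 0.333 and R1‖R2 ≤ 390 Ω will meet the spec.)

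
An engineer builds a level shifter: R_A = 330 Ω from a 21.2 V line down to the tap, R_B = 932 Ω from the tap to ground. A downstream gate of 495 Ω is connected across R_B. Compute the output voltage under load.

V_out ≈ 10.5 V

The load sits in parallel with R_B: R_B‖R_L = (932 × 495) / (932 + 495) = 323.3 Ω.
V_out = 21.2 × 323.3 / (330 + 323.3) = 21.2 × 323.3/653.3 = 10.5 V.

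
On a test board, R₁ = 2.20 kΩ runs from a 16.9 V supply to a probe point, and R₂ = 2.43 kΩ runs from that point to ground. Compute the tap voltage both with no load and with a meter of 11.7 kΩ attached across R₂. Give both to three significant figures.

Unloaded: 8.87 V; loaded: 8.07 V

Open-circuit: V = 16.9 × 2.43/(2.20 + 2.43) = 8.87 V.
With the load, R₂ becomes R₂‖R_L = 2.012 kΩ, so V = 16.9 × 2.012/4.212 = 8.07 V.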